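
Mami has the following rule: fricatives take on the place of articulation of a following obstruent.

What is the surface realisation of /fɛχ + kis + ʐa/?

The rule targets /χ/ (voiceless uvular fricative), which sits before the trigger /k/ (velar).
The voiceless velar fricative is [x], so /χ/ → [x].
At the second juncture, /s/ likewise becomes [ʂ] adjacent to /ʐ/.

[fɛxkiʂʐa]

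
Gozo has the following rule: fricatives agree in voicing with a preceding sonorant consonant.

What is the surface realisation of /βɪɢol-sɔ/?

[βɪɢolzɔ]

/s/ is a voiceless alveolar fricative. The preceding trigger /l/ is voiced, so /s/ must become voiced as well.
A voiced alveolar fricative is [z], so the surface segment is [z].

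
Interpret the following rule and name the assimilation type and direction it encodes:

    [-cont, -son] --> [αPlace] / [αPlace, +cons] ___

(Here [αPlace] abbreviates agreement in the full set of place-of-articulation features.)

The shared variable α links the value of the place features (abbreviated [Place]) on the target to the same value on the neighbouring segment, so place is the feature that assimilates.
The conditioning segment sits to the left of the focus bar, meaning the trigger precedes the segment that changes — progressive assimilation.

progressive place assimilation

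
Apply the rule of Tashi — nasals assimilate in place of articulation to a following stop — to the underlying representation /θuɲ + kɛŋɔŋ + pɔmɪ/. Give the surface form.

[θuŋkɛŋɔmpɔmɪ]

/ɲ/ is a voiced palatal nasal. The following trigger /k/ is velar, so /ɲ/ must become velar as well.
A voiced velar nasal is [ŋ], so the surface segment is [ŋ].
The same rule applies at the second boundary: /ŋ/ → [m] next to /p/.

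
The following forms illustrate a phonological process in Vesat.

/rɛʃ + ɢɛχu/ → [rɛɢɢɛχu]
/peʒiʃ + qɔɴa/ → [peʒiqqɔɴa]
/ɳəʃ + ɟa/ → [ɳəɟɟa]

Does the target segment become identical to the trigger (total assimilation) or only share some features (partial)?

Comparing underlying and surface forms, /ʃ/ → [ɢ] is the alternation; the neighbouring /ɢ/ is constant.
The output [ɢ] is identical to the trigger /ɢ/ — every feature (place, manner, voicing) has been copied — so this is total assimilation.
The remaining alternations confirm this: /ʃ/ → [q] before /q/; /ʃ/ → [ɟ] before /ɟ/ — in each case the output is a copy of the following consonant.

total assimilation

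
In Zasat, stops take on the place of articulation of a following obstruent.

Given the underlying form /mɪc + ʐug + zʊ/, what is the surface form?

[mɪʈʐudzʊ]

The rule targets /c/ (voiceless palatal stop), which sits before the trigger /ʐ/ (retroflex).
A voiceless retroflex stop is [ʈ], so the surface segment is [ʈ].
At the second juncture, /g/ likewise becomes [d] adjacent to /z/.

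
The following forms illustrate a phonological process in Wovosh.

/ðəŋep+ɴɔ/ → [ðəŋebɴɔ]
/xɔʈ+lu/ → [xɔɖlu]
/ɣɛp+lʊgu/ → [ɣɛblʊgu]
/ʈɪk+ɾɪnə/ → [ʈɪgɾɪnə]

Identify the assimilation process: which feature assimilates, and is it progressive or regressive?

The segment that alternates is /p/, which surfaces as [b] when adjacent to /ɴ/.
The change voiceless → voiced matches the voicing of the following /ɴ/, identifying this as voicing assimilation.
Place and manner are unchanged, so the assimilation is partial, not total.
Checking the remaining alternations: /ʈ/ → [ɖ] before /l/ (voiceless → voiced, matching voiced); /p/ → [b] before /l/ (voiceless → voiced, matching voiced); /k/ → [g] before /ɾ/ (voiceless → voiced, matching voiced) — only voicing changes, and always toward the following segment.
Since the segment that changes precedes the conditioning segment, the assimilation is regressive.

regressive voicing assimilation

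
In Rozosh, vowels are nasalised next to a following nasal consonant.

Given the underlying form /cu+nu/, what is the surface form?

[cũnu]

The vowel /u/ is adjacent to the following nasal /n/, so it acquires [+nasal] and surfaces as [ũ].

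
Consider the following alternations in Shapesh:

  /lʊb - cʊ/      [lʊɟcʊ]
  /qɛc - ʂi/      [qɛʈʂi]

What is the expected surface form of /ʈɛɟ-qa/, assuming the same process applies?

The data show regressive place assimilation: /b/ → [ɟ] before /c/; /c/ → [ʈ] before /ʂ/. In each pair only place changes, matching the following consonant, while manner and voice stay constant.
/ɟ/ is a voiced palatal stop. The following trigger /q/ is uvular, so /ɟ/ must become uvular as well.
Changing only its place to uvular gives [ɢ] — the voiced uvular stop.

[ʈɛɢqa]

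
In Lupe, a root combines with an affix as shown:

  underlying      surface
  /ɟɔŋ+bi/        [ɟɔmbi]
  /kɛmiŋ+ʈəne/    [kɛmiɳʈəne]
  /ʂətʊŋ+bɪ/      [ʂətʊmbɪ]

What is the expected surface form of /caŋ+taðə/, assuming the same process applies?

The data show regressive place assimilation: /ŋ/ → [m] before /b/; /ŋ/ → [ɳ] before /ʈ/. In each pair only place changes, matching the following consonant, while manner and voice stay constant.
/ŋ/ is a voiced velar nasal. The following trigger /t/ is alveolar, so /ŋ/ must become alveolar as well.
A voiced alveolar nasal is [n], so the surface segment is [n].

[cantaðə]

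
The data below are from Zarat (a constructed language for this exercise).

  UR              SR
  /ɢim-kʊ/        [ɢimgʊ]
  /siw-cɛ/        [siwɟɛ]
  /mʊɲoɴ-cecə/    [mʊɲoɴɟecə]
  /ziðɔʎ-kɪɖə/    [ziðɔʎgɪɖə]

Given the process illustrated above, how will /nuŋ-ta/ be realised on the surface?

[nuŋda]

The data show progressive voicing assimilation: /k/ → [g] after /m/; /c/ → [ɟ] after /w/; /c/ → [ɟ] after /ɴ/; /k/ → [g] after /ʎ/. In each pair only voicing changes, matching the preceding consonant, while place and manner stay constant.
/t/ is a voiceless alveolar stop. The preceding trigger /ŋ/ is voiced, so /t/ must become voiced as well.
A voiced alveolar stop is [d], so the surface segment is [d].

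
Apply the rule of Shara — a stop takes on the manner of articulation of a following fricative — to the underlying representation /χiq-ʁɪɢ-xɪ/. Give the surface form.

/q/ is a voiceless uvular stop. The following trigger /ʁ/ is a fricative, so /q/ must become a fricative as well.
Changing only its manner to fricative gives [χ] — the voiceless uvular fricative.
The same rule applies at the second boundary: /ɢ/ → [ʁ] next to /x/.

[χiχʁɪʁxɪ]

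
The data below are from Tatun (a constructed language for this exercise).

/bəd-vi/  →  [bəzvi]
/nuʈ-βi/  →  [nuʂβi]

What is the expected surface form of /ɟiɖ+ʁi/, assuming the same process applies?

[ɟiʐʁi]

The data show regressive manner assimilation: /d/ → [z] before /v/; /ʈ/ → [ʂ] before /β/. In each pair only manner changes, matching the following consonant, while place and voice stay constant.
The rule targets /ɖ/ (voiced retroflex stop), which sits before the trigger /ʁ/ (fricative).
The voiced retroflex fricative is [ʐ], so /ɖ/ → [ʐ].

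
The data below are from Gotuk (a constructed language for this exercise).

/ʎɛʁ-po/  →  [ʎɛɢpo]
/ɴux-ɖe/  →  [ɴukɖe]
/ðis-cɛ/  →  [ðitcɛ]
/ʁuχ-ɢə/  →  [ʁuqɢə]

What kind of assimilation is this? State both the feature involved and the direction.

The segment that alternates is /ʁ/, which surfaces as [ɢ] when adjacent to /p/.
/ʁ/ is a fricative while /p/ is a stop; the output [ɢ] is a stop, matching the trigger — so the feature that spreads is manner.
Place and voice are unchanged, so the assimilation is partial, not total.
Checking the remaining alternations: /x/ → [k] before /ɖ/ (fricative → stop, matching a stop); /s/ → [t] before /c/ (fricative → stop, matching a stop); /χ/ → [q] before /ɢ/ (fricative → stop, matching a stop) — only manner changes, and always toward the following segment.
The trigger is the following segment, so the direction is regressive (anticipatory).

regressive manner assimilation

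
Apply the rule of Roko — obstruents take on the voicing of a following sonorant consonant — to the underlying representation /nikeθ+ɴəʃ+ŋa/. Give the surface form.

[nikeðɴəʒŋa]

/θ/ is a voiceless dental fricative. The following trigger /ɴ/ is voiced, so /θ/ must become voiced as well.
A voiced dental fricative is [ð], so the surface segment is [ð].
The same rule applies at the second boundary: /ʃ/ → [ʒ] next to /ŋ/.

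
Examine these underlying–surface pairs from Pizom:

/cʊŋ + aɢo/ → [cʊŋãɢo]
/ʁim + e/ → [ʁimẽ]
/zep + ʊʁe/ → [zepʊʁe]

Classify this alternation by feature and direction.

progressive nasality assimilation (vowel nasalisation)

The vowel /a/ surfaces as nasalised [ã] next to the preceding nasal /ŋ/ — it has acquired the [+nasal] feature of its neighbour.
The other form shows the same pattern: /e/ → [ẽ] after /m/ — each time a vowel is nasalised next to a preceding nasal.
No change occurs in [zepʊʁe] because the vowel at the boundary is adjacent to an oral consonant, not a nasal (/ʊ/ next to /p/).
Because the conditioning nasal is to the left of the vowel that changes, the process is progressive (perseverative).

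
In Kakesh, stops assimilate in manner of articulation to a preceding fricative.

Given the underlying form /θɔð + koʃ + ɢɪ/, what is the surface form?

[θɔðxoʃʁɪ]

The rule targets /k/ (voiceless velar stop), which sits after the trigger /ð/ (fricative).
A voiceless velar fricative is [x], so the surface segment is [x].
The same rule applies at the second boundary: /ɢ/ → [ʁ] next to /ʃ/.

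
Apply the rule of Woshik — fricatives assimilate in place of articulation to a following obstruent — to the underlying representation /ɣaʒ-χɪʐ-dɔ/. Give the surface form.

[ɣaʁχɪzdɔ]

The rule targets /ʒ/ (voiced postalveolar fricative), which sits before the trigger /χ/ (uvular).
Changing only its place to uvular gives [ʁ] — the voiced uvular fricative.
The same rule applies at the second boundary: /ʐ/ → [z] next to /d/.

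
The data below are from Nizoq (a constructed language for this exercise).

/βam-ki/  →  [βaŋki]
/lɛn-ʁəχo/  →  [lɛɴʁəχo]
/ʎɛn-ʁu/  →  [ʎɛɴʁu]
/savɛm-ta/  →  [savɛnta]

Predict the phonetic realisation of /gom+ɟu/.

[goɲɟu]

The data show regressive place assimilation: /m/ → [ŋ] before /k/; /n/ → [ɴ] before /ʁ/; /m/ → [n] before /t/. In each pair only place changes, matching the following consonant, while manner and voice stay constant.
/m/ is a voiced bilabial nasal. The following trigger /ɟ/ is palatal, so /m/ must become palatal as well.
A voiced palatal nasal is [ɲ], so the surface segment is [ɲ].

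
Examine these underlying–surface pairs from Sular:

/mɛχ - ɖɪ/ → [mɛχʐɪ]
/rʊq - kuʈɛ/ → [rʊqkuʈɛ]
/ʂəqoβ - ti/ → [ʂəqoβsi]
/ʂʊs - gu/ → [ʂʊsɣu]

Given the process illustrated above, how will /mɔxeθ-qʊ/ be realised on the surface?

[mɔxeθχʊ]

The data show progressive manner assimilation: /ɖ/ → [ʐ] after /χ/; /t/ → [s] after /β/; /g/ → [ɣ] after /s/. In each pair only manner changes, matching the preceding consonant, while place and voice stay constant.
Nothing changes in [rʊqkuʈɛ]: there the adjacent consonants already agree in manner (/k/ and /q/ are both stops), so this form is consistent with the same rule.
/q/ is a voiceless uvular stop. The preceding trigger /θ/ is a fricative, so /q/ must become a fricative as well.
A voiceless uvular fricative is [χ], so the surface segment is [χ].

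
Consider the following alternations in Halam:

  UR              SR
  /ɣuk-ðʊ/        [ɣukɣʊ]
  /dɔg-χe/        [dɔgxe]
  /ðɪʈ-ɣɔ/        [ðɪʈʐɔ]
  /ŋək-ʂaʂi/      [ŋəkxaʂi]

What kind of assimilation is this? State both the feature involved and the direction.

progressive place assimilation

Comparing underlying and surface forms, /ð/ → [ɣ] is the alternation; the neighbouring /k/ is constant.
/ð/ is dental while /k/ is velar; the output [ɣ] is velar, matching the trigger — so the feature that spreads is place.
Manner and voice are unchanged, so the assimilation is partial, not total.
The other alternating forms pattern the same way: /χ/ → [x] after /g/ (uvular → velar, matching velar); /ɣ/ → [ʐ] after /ʈ/ (velar → retroflex, matching retroflex); /ʂ/ → [x] after /k/ (retroflex → velar, matching velar) — only place changes, and always toward the preceding segment.
The trigger is the preceding segment, so the direction is progressive (perseverative).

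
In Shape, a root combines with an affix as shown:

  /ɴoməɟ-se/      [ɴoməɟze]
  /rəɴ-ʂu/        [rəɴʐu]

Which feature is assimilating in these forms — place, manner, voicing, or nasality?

Underlying /s/ is realised as [z] next to /ɟ/; /ɟ/ itself does not change.
The change voiceless → voiced matches the voicing of the preceding /ɟ/, identifying this as voicing assimilation.
The other alternating form patterns the same way: /ʂ/ → [ʐ] after /ɴ/ (voiceless → voiced, matching voiced) — only voicing changes, and always toward the preceding segment.

voicing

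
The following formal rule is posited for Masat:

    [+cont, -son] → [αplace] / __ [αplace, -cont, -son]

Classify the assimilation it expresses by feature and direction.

The rule copies the place features (abbreviated [place]) from the environment onto the target, so the assimilating feature is place.
The conditioning segment sits to the right of the focus bar, meaning the trigger follows the segment that changes — regressive assimilation.

regressive place assimilation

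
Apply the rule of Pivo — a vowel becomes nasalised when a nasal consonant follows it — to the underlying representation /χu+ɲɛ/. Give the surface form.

[χũɲɛ]

The vowel /u/ is adjacent to the following nasal /ɲ/, so it acquires [+nasal] and surfaces as [ũ].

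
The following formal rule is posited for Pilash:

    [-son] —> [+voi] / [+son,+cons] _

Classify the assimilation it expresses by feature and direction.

progressive voicing assimilation

The structural change is [+voi], and the conditioning segment [+son,+cons] (a sonorant consonant) is itself voiced, so the target comes to share the voicing of its neighbour — voicing assimilation.
The conditioning segment sits to the left of the focus bar, meaning the trigger precedes the segment that changes — progressive assimilation.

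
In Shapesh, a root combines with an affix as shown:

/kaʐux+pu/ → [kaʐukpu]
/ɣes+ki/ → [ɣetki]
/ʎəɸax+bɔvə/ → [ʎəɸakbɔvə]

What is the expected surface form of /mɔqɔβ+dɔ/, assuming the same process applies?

[mɔqɔbdɔ]

The data show regressive manner assimilation: /x/ → [k] before /p/; /s/ → [t] before /k/; /x/ → [k] before /b/. In each pair only manner changes, matching the following consonant, while place and voice stay constant.
/β/ is a voiced bilabial fricative. The following trigger /d/ is a stop, so /β/ must become a stop as well.
The voiced bilabial stop is [b], so /β/ → [b].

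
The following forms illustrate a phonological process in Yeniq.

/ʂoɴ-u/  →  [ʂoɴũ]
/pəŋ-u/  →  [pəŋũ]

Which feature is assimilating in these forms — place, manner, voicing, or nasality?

nasality

The vowel /u/ surfaces as nasalised [ũ] next to the preceding nasal /ɴ/ — it has acquired the [+nasal] feature of its neighbour.
Likewise in the remaining data: /u/ → [ũ] after /ŋ/ — each time a vowel is nasalised next to a preceding nasal.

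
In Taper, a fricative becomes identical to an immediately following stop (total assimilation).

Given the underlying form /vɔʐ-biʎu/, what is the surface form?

/ʐ/ is the segment targeted by the rule; it sits immediately before /b/, so it assimilates completely and surfaces as [b].

[vɔbbiʎu]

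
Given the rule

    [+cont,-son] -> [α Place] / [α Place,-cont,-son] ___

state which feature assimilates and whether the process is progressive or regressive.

The shared variable α links the value of the place features (abbreviated [Place]) on the target to the same value on the neighbouring segment, so place is the feature that assimilates.
Since the environment is written before the underscore, the trigger precedes the target; the direction is progressive.

progressive place assimilation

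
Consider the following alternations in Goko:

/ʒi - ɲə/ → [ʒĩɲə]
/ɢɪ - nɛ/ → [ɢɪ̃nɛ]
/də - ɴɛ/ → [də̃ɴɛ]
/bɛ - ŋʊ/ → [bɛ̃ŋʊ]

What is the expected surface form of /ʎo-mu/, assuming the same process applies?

[ʎõmu]

The data show regressive nasality assimilation (vowel nasalisation): /i/ → [ĩ] before /ɲ/; /ɪ/ → [ɪ̃] before /n/; /ə/ → [ə̃] before /ɴ/; /ɛ/ → [ɛ̃] before /ŋ/ — a vowel is nasalised by an immediately following nasal consonant.
The vowel /o/ is adjacent to the following nasal /m/, so it acquires [+nasal] and surfaces as [õ].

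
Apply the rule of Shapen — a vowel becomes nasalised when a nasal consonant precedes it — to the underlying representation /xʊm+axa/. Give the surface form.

The vowel /a/ is adjacent to the preceding nasal /m/, so it acquires [+nasal] and surfaces as [ã].

[xʊmãxa]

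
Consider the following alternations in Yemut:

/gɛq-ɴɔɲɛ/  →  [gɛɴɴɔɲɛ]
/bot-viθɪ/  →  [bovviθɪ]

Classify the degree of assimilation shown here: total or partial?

total assimilation

Underlying /q/ is realised as [ɴ] next to /ɴ/; /ɴ/ itself does not change.
The output [ɴ] is identical to the trigger /ɴ/ — every feature (place, manner, voicing) has been copied — so this is total assimilation.
The other form behaves the same way: /t/ → [v] before /v/ — in each case the output is a copy of the following consonant.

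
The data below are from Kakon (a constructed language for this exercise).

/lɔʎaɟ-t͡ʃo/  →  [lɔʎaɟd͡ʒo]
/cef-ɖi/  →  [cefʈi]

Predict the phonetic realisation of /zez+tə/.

The data show progressive voicing assimilation: /t͡ʃ/ → [d͡ʒ] after /ɟ/; /ɖ/ → [ʈ] after /f/. In each pair only voicing changes, matching the preceding consonant, while place and manner stay constant.
The rule targets /t/ (voiceless alveolar stop), which sits after the trigger /z/ (voiced).
The voiced alveolar stop is [d], so /t/ → [d].

[zezdə]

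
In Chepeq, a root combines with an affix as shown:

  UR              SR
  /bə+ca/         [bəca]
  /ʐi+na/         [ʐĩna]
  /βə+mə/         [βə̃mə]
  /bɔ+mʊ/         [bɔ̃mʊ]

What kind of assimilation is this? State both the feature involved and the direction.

regressive nasality assimilation (vowel nasalisation)

The vowel /i/ surfaces as nasalised [ĩ] next to the following nasal /n/ — it has acquired the [+nasal] feature of its neighbour.
The other forms show the same pattern: /ə/ → [ə̃] before /m/; /ɔ/ → [ɔ̃] before /m/ — each time a vowel is nasalised next to a following nasal.
No change occurs in [bəca] because the vowel at the boundary is adjacent to an oral consonant, not a nasal (/ə/ next to /c/).
Because the conditioning nasal is to the right of the vowel that changes, the process is regressive (anticipatory).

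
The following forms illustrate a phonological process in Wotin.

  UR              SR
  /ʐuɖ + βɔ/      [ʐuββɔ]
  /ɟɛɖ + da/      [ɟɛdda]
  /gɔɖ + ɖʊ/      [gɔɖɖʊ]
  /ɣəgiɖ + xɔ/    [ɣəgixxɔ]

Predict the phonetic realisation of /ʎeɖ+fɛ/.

The data show regressive total assimilation (/ɖ/ → [β] before /β/; /ɖ/ → [d] before /d/; /ɖ/ → [x] before /x/): in every case the target segment becomes identical to its following neighbour, copying more than a single feature.
In [gɔɖɖʊ] the two consonants at the boundary are already identical (/ɖ/ + /ɖ/), so the rule applies vacuously and nothing changes.
/ɖ/ is the segment targeted by the rule; it sits immediately before /f/, so it assimilates completely and surfaces as [f].

[ʎeffɛ]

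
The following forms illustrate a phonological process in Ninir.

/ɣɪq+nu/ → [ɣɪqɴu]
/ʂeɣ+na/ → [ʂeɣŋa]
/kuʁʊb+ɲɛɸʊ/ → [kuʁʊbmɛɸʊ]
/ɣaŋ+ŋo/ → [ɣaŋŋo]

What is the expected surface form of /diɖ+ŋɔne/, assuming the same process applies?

[diɖɳɔne]

The data show progressive place assimilation: /n/ → [ɴ] after /q/; /n/ → [ŋ] after /ɣ/; /ɲ/ → [m] after /b/. In each pair only place changes, matching the preceding consonant, while manner and voice stay constant.
Nothing changes in [ɣaŋŋo]: there the adjacent consonants already agree in place (/ŋ/ and /ŋ/ are both velar), so this form is consistent with the same rule.
The rule targets /ŋ/ (voiced velar nasal), which sits after the trigger /ɖ/ (retroflex).
A voiced retroflex nasal is [ɳ], so the surface segment is [ɳ].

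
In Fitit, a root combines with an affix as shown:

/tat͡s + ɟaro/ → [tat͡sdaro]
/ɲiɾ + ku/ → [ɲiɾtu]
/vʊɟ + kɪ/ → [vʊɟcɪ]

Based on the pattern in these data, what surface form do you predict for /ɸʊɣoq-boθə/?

[ɸʊɣoqɢoθə]

The data show progressive place assimilation: /ɟ/ → [d] after /t͡s/; /k/ → [t] after /ɾ/; /k/ → [c] after /ɟ/. In each pair only place changes, matching the preceding consonant, while manner and voice stay constant.
The rule targets /b/ (voiced bilabial stop), which sits after the trigger /q/ (uvular).
The voiced uvular stop is [ɢ], so /b/ → [ɢ].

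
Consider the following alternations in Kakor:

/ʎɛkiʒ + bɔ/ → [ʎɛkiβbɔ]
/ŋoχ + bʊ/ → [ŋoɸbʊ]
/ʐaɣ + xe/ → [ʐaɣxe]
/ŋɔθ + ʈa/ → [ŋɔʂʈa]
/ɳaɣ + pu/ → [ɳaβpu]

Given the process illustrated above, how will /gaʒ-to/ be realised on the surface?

The data show regressive place assimilation: /ʒ/ → [β] before /b/; /χ/ → [ɸ] before /b/; /θ/ → [ʂ] before /ʈ/; /ɣ/ → [β] before /p/. In each pair only place changes, matching the following consonant, while manner and voice stay constant.
Nothing changes in [ʐaɣxe]: there the adjacent consonants already agree in place (/ɣ/ and /x/ are both velar), so this form is consistent with the same rule.
/ʒ/ is a voiced postalveolar fricative. The following trigger /t/ is alveolar, so /ʒ/ must become alveolar as well.
Changing only its place to alveolar gives [z] — the voiced alveolar fricative.

[gazto]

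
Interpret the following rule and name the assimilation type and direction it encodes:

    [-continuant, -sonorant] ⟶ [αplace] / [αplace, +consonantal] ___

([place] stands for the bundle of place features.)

The shared variable α links the value of the place features (abbreviated [place]) on the target to the same value on the neighbouring segment, so place is the feature that assimilates.
The conditioning segment sits to the left of the focus bar, meaning the trigger precedes the segment that changes — progressive assimilation.

progressive place assimilation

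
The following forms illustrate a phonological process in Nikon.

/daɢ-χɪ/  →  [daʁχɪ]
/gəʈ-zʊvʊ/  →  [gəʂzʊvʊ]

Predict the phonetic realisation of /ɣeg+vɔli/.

The data show regressive manner assimilation: /ɢ/ → [ʁ] before /χ/; /ʈ/ → [ʂ] before /z/. In each pair only manner changes, matching the following consonant, while place and voice stay constant.
The rule targets /g/ (voiced velar stop), which sits before the trigger /v/ (fricative).
A voiced velar fricative is [ɣ], so the surface segment is [ɣ].

[ɣeɣvɔli]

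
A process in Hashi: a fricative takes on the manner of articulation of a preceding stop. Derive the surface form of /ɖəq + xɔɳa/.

[ɖəqkɔɳa]

/x/ is a voiceless velar fricative. The preceding trigger /q/ is a stop, so /x/ must become a stop as well.
The voiceless velar stop is [k], so /x/ → [k].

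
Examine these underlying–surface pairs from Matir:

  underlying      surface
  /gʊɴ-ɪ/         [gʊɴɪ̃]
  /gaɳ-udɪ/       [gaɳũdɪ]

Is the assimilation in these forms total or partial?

The vowel /ɪ/ surfaces as nasalised [ɪ̃] next to the preceding nasal /ɴ/ — it has acquired the [+nasal] feature of its neighbour.
Likewise in the remaining data: /u/ → [ũ] after /ɳ/ — each time a vowel is nasalised next to a preceding nasal.

partial assimilation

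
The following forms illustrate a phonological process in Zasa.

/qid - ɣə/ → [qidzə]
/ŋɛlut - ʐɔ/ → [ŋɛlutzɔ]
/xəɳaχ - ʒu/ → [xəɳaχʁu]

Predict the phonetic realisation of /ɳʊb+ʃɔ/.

The data show progressive place assimilation: /ɣ/ → [z] after /d/; /ʐ/ → [z] after /t/; /ʒ/ → [ʁ] after /χ/. In each pair only place changes, matching the preceding consonant, while manner and voice stay constant.
The rule targets /ʃ/ (voiceless postalveolar fricative), which sits after the trigger /b/ (bilabial).
Changing only its place to bilabial gives [ɸ] — the voiceless bilabial fricative.

[ɳʊbɸɔ]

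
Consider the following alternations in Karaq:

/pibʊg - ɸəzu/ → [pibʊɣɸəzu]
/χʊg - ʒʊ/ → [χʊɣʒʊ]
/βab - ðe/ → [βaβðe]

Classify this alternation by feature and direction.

Underlying /g/ is realised as [ɣ] next to /ɸ/; /ɸ/ itself does not change.
/g/ is a stop while /ɸ/ is a fricative; the output [ɣ] is a fricative, matching the trigger — so the feature that spreads is manner.
Place and voice are unchanged, so the assimilation is partial, not total.
The other alternating forms pattern the same way: /g/ → [ɣ] before /ʒ/ (stop → fricative, matching a fricative); /b/ → [β] before /ð/ (stop → fricative, matching a fricative) — only manner changes, and always toward the following segment.
Since the segment that changes precedes the conditioning segment, the assimilation is regressive.

regressive manner assimilation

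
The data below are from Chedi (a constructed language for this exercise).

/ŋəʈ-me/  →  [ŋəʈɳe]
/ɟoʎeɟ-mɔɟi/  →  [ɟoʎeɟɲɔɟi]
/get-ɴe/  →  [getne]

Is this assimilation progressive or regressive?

progressive

The segment that alternates is /m/, which surfaces as [ɳ] when adjacent to /ʈ/.
The change bilabial → retroflex matches the place of the preceding /ʈ/, identifying this as place assimilation.
The other alternating forms pattern the same way: /m/ → [ɲ] after /ɟ/ (bilabial → palatal, matching palatal); /ɴ/ → [n] after /t/ (uvular → alveolar, matching alveolar) — only place changes, and always toward the preceding segment.
The trigger is the preceding segment, so the direction is progressive (perseverative).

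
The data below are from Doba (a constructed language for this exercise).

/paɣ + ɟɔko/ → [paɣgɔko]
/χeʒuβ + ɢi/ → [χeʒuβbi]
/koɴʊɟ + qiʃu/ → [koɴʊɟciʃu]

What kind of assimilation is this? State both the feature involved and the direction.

The segment that alternates is /ɟ/, which surfaces as [g] when adjacent to /ɣ/.
/ɟ/ is palatal while /ɣ/ is velar; the output [g] is velar, matching the trigger — so the feature that spreads is place.
Manner and voice are unchanged, so the assimilation is partial, not total.
Checking the remaining alternations: /ɢ/ → [b] after /β/ (uvular → bilabial, matching bilabial); /q/ → [c] after /ɟ/ (uvular → palatal, matching palatal) — only place changes, and always toward the preceding segment.
Since the segment that changes follows the conditioning segment, the assimilation is progressive.

progressive place assimilation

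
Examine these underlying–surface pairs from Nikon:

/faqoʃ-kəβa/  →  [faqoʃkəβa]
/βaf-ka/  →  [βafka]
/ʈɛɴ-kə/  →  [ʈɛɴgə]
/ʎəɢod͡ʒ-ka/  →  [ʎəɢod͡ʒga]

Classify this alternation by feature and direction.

progressive voicing assimilation

Comparing underlying and surface forms, /k/ → [g] is the alternation; the neighbouring /ɴ/ is constant.
/k/ is voiceless while /ɴ/ is voiced; the output [g] is voiced, matching the trigger — so the feature that spreads is voicing.
Place and manner are unchanged, so the assimilation is partial, not total.
The other alternating form patterns the same way: /k/ → [g] after /d͡ʒ/ (voiceless → voiced, matching voiced) — only voicing changes, and always toward the preceding segment.
No alternation appears in [faqoʃkəβa], [βafka]: there the adjacent consonants already agree in voicing (/k/ and /ʃ/ are both voiceless; /k/ and /f/ are both voiceless), so these forms are consistent with the same rule.
Since the segment that changes follows the conditioning segment, the assimilation is progressive.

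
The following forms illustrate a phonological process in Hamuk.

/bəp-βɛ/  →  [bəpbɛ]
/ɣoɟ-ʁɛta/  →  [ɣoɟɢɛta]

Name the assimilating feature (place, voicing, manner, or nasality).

manner

Underlying /β/ is realised as [b] next to /p/; /p/ itself does not change.
/β/ is a fricative while /p/ is a stop; the output [b] is a stop, matching the trigger — so the feature that spreads is manner.
The other alternating form patterns the same way: /ʁ/ → [ɢ] after /ɟ/ (fricative → stop, matching a stop) — only manner changes, and always toward the preceding segment.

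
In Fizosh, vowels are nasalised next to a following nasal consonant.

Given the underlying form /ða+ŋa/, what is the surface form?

[ðãŋa]

The vowel /a/ is adjacent to the following nasal /ŋ/, so it acquires [+nasal] and surfaces as [ã].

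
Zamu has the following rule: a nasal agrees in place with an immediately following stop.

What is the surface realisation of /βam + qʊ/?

/m/ is a voiced bilabial nasal. The following trigger /q/ is uvular, so /m/ must become uvular as well.
Changing only its place to uvular gives [ɴ] — the voiced uvular nasal.

[βaɴqʊ]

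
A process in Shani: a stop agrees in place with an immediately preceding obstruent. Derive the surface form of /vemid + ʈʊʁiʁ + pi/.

[vemidtʊʁiʁqi]

/ʈ/ is a voiceless retroflex stop. The preceding trigger /d/ is alveolar, so /ʈ/ must become alveolar as well.
A voiceless alveolar stop is [t], so the surface segment is [t].
At the second juncture, /p/ likewise becomes [q] adjacent to /ʁ/.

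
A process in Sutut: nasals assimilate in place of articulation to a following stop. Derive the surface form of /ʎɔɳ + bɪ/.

/ɳ/ is a voiced retroflex nasal. The following trigger /b/ is bilabial, so /ɳ/ must become bilabial as well.
A voiced bilabial nasal is [m], so the surface segment is [m].

[ʎɔmbɪ]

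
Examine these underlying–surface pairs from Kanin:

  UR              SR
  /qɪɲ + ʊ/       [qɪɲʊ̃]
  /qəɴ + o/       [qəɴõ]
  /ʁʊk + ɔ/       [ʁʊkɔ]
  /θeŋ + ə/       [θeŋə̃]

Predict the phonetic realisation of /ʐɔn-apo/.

The data show progressive nasality assimilation (vowel nasalisation): /ʊ/ → [ʊ̃] after /ɲ/; /o/ → [õ] after /ɴ/; /ə/ → [ə̃] after /ŋ/ — a vowel is nasalised by an immediately preceding nasal consonant.
No change occurs in [ʁʊkɔ] because the vowel at the boundary is adjacent to an oral consonant, not a nasal (/ɔ/ next to /k/).
The vowel /a/ is adjacent to the preceding nasal /n/, so it acquires [+nasal] and surfaces as [ã].

[ʐɔnãpo]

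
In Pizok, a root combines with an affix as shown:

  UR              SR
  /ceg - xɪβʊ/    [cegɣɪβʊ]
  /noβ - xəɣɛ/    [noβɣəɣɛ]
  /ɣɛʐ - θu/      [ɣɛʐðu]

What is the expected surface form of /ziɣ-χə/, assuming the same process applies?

[ziɣʁə]

The data show progressive voicing assimilation: /x/ → [ɣ] after /g/; /x/ → [ɣ] after /β/; /θ/ → [ð] after /ʐ/. In each pair only voicing changes, matching the preceding consonant, while place and manner stay constant.
/χ/ is a voiceless uvular fricative. The preceding trigger /ɣ/ is voiced, so /χ/ must become voiced as well.
A voiced uvular fricative is [ʁ], so the surface segment is [ʁ].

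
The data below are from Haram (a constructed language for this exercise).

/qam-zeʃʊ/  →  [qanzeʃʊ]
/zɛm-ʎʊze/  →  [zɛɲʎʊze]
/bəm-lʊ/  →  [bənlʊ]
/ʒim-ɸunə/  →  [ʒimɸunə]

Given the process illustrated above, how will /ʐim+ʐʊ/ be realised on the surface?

[ʐiɳʐʊ]

The data show regressive place assimilation: /m/ → [n] before /z/; /m/ → [ɲ] before /ʎ/; /m/ → [n] before /l/. In each pair only place changes, matching the following consonant, while manner and voice stay constant.
No alternation appears in [ʒimɸunə]: there the adjacent consonants already agree in place (/m/ and /ɸ/ are both bilabial), so this form is consistent with the same rule.
The rule targets /m/ (voiced bilabial nasal), which sits before the trigger /ʐ/ (retroflex).
Changing only its place to retroflex gives [ɳ] — the voiced retroflex nasal.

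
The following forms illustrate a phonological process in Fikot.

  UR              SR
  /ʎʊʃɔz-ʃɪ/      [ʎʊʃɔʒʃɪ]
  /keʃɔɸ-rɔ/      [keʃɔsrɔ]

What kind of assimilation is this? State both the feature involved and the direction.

Underlying /z/ is realised as [ʒ] next to /ʃ/; /ʃ/ itself does not change.
The change alveolar → postalveolar matches the place of the following /ʃ/, identifying this as place assimilation.
Manner and voice are unchanged, so the assimilation is partial, not total.
The same holds elsewhere in the data: /ɸ/ → [s] before /r/ (bilabial → alveolar, matching alveolar) — only place changes, and always toward the following segment.
Since the segment that changes precedes the conditioning segment, the assimilation is regressive.

regressive place assimilation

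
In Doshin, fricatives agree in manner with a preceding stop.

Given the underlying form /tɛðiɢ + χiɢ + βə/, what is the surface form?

[tɛðiɢqiɢbə]

The rule targets /χ/ (voiceless uvular fricative), which sits after the trigger /ɢ/ (stop).
The voiceless uvular stop is [q], so /χ/ → [q].
At the second juncture, /β/ likewise becomes [b] adjacent to /ɢ/.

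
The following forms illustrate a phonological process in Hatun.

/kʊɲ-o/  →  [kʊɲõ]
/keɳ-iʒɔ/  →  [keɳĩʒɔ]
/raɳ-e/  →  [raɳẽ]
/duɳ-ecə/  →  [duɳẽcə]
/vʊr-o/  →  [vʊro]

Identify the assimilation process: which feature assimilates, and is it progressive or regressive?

progressive nasality assimilation (vowel nasalisation)

The vowel /o/ surfaces as nasalised [õ] next to the preceding nasal /ɲ/ — it has acquired the [+nasal] feature of its neighbour.
The other forms show the same pattern: /i/ → [ĩ] after /ɳ/; /e/ → [ẽ] after /ɳ/ — each time a vowel is nasalised next to a preceding nasal.
No change occurs in [vʊro] because the vowel at the boundary is adjacent to an oral consonant, not a nasal (/o/ next to /r/).
Because the conditioning nasal is to the left of the vowel that changes, the process is progressive (perseverative).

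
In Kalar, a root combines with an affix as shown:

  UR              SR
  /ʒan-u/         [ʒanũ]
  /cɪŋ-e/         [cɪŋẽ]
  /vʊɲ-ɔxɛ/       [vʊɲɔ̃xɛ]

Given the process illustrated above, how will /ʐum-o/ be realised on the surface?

The data show progressive nasality assimilation (vowel nasalisation): /u/ → [ũ] after /n/; /e/ → [ẽ] after /ŋ/; /ɔ/ → [ɔ̃] after /ɲ/ — a vowel is nasalised by an immediately preceding nasal consonant.
/o/ sits next to the nasal /m/ and is therefore nasalised to [õ].

[ʐumõ]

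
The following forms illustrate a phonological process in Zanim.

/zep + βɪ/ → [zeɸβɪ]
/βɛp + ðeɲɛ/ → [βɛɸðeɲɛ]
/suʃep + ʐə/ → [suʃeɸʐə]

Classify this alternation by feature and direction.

regressive manner assimilation

Comparing underlying and surface forms, /p/ → [ɸ] is the alternation; the neighbouring /β/ is constant.
/p/ is a stop while /β/ is a fricative; the output [ɸ] is a fricative, matching the trigger — so the feature that spreads is manner.
Place and voice are unchanged, so the assimilation is partial, not total.
Checking the remaining alternations: /p/ → [ɸ] before /ð/ (stop → fricative, matching a fricative); /p/ → [ɸ] before /ʐ/ (stop → fricative, matching a fricative) — only manner changes, and always toward the following segment.
Since the segment that changes precedes the conditioning segment, the assimilation is regressive.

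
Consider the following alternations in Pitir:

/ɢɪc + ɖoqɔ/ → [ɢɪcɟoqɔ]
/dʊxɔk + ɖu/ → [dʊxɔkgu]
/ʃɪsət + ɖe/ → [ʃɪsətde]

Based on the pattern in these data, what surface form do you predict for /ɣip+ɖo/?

The data show progressive place assimilation: /ɖ/ → [ɟ] after /c/; /ɖ/ → [g] after /k/; /ɖ/ → [d] after /t/. In each pair only place changes, matching the preceding consonant, while manner and voice stay constant.
The rule targets /ɖ/ (voiced retroflex stop), which sits after the trigger /p/ (bilabial).
Changing only its place to bilabial gives [b] — the voiced bilabial stop.

[ɣipbo]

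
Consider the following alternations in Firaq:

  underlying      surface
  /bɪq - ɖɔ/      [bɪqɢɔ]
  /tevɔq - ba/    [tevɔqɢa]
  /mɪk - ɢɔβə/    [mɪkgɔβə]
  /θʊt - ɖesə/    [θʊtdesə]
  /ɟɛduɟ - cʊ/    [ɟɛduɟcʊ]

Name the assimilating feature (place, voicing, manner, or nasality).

place

Underlying /ɖ/ is realised as [ɢ] next to /q/; /q/ itself does not change.
The change retroflex → uvular matches the place of the preceding /q/, identifying this as place assimilation.
Checking the remaining alternations: /b/ → [ɢ] after /q/ (bilabial → uvular, matching uvular); /ɢ/ → [g] after /k/ (uvular → velar, matching velar); /ɖ/ → [d] after /t/ (retroflex → alveolar, matching alveolar) — only place changes, and always toward the preceding segment.
No alternation appears in [ɟɛduɟcʊ]: there the adjacent consonants already agree in place (/c/ and /ɟ/ are both palatal), so this form is consistent with the same rule.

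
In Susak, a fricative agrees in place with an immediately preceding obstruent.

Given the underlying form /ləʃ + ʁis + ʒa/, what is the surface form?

The rule targets /ʁ/ (voiced uvular fricative), which sits after the trigger /ʃ/ (postalveolar).
A voiced postalveolar fricative is [ʒ], so the surface segment is [ʒ].
The same rule applies at the second boundary: /ʒ/ → [z] next to /s/.

[ləʃʒisza]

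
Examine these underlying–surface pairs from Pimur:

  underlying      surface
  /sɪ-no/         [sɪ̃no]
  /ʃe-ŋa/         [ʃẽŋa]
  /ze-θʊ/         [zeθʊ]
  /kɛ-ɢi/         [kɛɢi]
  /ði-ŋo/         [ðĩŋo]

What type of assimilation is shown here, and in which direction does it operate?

The vowel /ɪ/ surfaces as nasalised [ɪ̃] next to the following nasal /n/ — it has acquired the [+nasal] feature of its neighbour.
The other forms show the same pattern: /e/ → [ẽ] before /ŋ/; /i/ → [ĩ] before /ŋ/ — each time a vowel is nasalised next to a following nasal.
No change occurs in [zeθʊ], [kɛɢi] because the vowel at the boundary is adjacent to an oral consonant, not a nasal (/e/ next to /θ/; /ɛ/ next to /ɢ/).
Because the conditioning nasal is to the right of the vowel that changes, the process is regressive (anticipatory).

regressive nasality assimilation (vowel nasalisation)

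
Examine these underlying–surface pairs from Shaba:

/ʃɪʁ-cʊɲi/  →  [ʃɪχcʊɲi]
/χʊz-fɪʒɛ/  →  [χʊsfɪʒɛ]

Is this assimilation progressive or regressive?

Underlying /ʁ/ is realised as [χ] next to /c/; /c/ itself does not change.
The change voiced → voiceless matches the voicing of the following /c/, identifying this as voicing assimilation.
Checking the remaining alternation: /z/ → [s] before /f/ (voiced → voiceless, matching voiceless) — only voicing changes, and always toward the following segment.
Since the segment that changes precedes the conditioning segment, the assimilation is regressive.

regressive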